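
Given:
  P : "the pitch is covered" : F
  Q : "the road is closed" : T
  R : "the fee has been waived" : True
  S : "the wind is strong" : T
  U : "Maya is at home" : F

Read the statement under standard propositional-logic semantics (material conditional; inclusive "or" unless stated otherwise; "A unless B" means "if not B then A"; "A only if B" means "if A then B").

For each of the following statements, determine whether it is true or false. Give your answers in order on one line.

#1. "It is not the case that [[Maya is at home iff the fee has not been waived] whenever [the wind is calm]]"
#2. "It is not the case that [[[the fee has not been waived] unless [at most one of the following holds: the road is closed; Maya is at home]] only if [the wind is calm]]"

#1 false / #2 true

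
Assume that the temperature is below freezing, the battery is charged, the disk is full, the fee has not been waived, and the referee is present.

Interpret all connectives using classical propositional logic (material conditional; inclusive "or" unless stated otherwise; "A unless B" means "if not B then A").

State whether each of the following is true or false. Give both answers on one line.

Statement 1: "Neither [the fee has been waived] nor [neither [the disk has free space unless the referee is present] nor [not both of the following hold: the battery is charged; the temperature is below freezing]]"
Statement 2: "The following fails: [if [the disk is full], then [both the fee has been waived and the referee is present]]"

Let S = "the fee has been waived" (F), R = "the disk is full" (T), U = "the referee is present" (T), Q = "the battery is charged" (T), P = "the temperature is below freezing" (T).

Statement 1: In symbols: S ↓ ((¬R ∨ U) ↓ (Q ↑ P))

¬R = ¬T = F
¬R ∨ U = F ∨ T = T
Q ↑ P = T ↑ T = F
(¬R ∨ U) ↓ (Q ↑ P) = T ↓ F = F
S ↓ ((¬R ∨ U) ↓ (Q ↑ P)) = F ↓ F = T
Thus Statement 1 is true.

Statement 2: Parsed as ¬(R → (S ∧ U))

S ∧ U = F ∧ T = F
R → (S ∧ U) = T → F = F
¬(R → (S ∧ U)) = ¬F = T
Hence Statement 2 is true.

Statement 1 true, Statement 2 true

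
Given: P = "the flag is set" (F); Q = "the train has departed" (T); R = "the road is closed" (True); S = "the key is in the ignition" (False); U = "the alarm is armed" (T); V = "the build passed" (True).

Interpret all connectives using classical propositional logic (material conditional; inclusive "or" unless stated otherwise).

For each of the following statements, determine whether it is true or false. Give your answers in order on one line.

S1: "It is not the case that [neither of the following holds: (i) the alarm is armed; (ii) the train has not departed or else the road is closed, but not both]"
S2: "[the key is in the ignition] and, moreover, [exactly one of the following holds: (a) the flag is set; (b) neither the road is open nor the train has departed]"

S1 True; S2 False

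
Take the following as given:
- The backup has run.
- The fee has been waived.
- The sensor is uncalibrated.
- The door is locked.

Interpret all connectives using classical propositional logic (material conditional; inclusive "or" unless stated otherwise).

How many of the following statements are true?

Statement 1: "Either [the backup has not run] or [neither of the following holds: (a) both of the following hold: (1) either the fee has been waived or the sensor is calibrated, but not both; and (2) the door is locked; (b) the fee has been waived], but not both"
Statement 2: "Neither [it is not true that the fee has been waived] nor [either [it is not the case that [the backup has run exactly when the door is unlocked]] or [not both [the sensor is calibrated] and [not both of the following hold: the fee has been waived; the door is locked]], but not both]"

1

Let P = "the backup has run" (True), Q = "the fee has been waived" (True), R = "the sensor is calibrated" (False), S = "the door is locked" (True).

Statement 1: Formalization: not P xor (((Q xor R) and S) nor Q)

not P = not True = False
Q xor R = True xor False = True
(Q xor R) and S = True and True = True
((Q xor R) and S) nor Q = True nor True = False
not P xor (((Q xor R) and S) nor Q) = False xor False = False
Thus Statement 1 is false.

Statement 2: Parsed as not Q nor (not (P iff not S) xor (R nand (Q nand S)))

not Q = not True = False
not S = not True = False
P iff not S = True iff False = False
not (P iff not S) = not False = True
Q nand S = True nand True = False
R nand (Q nand S) = False nand False = True
not (P iff not S) xor (R nand (Q nand S)) = True xor True = False
not Q nor (not (P iff not S) xor (R nand (Q nand S))) = False nor False = True
Hence Statement 2 is true.

True statements: 1 (Statement 2).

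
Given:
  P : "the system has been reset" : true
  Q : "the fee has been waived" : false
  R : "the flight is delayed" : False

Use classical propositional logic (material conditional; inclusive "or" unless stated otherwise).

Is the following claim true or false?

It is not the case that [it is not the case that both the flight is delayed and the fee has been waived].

false

Values: R=False, Q=False.
Parsed as not (R nand Q)

R nand Q = False nand False = True
not (R nand Q) = not True = False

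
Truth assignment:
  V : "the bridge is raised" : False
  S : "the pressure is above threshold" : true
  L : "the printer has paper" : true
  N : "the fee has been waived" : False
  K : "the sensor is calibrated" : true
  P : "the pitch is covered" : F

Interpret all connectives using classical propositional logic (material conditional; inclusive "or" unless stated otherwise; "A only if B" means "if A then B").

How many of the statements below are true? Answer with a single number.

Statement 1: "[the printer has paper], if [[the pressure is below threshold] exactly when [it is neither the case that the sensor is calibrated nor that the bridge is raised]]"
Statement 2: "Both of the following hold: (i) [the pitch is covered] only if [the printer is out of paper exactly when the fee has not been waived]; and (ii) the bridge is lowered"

Statement 1: In symbols: (not S iff (K nor V)) -> L

not S = not True = False
K nor V = True nor False = False
not S iff (K nor V) = False iff False = True
(not S iff (K nor V)) -> L = True -> True = True
Thus Statement 1 is true.

Statement 2: Parsed as (P -> (not L iff not N)) and not V

not L = not True = False
not N = not False = True
not L iff not N = False iff True = False
P -> (not L iff not N) = False -> False = True
not V = not False = True
(P -> (not L iff not N)) and not V = True and True = True
So Statement 2 is true.

True statements: 2.

2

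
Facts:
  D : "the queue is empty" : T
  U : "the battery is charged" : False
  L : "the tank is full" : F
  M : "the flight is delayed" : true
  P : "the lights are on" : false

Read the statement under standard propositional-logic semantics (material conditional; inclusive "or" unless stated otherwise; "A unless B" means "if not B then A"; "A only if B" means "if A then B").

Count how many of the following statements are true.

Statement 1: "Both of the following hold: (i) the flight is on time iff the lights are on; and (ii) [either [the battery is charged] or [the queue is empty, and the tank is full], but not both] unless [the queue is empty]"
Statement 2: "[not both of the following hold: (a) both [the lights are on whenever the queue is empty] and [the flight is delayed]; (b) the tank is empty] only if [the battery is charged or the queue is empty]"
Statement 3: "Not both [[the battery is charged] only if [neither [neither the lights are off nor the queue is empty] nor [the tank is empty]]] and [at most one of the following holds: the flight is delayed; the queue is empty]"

Statement 1: In symbols: (not M iff P) and ((U xor (D and L)) or D)

not M = not True = False
not M iff P = False iff False = True
D and L = True and False = False
U xor (D and L) = False xor False = False
(U xor (D and L)) or D = False or True = True
(not M iff P) and ((U xor (D and L)) or D) = True and True = True
So Statement 1 is true.

Statement 2: In symbols: (((D -> P) and M) nand not L) -> (U or D)

D -> P = True -> False = False
(D -> P) and M = False and True = False
not L = not False = True
((D -> P) and M) nand not L = False nand True = True
U or D = False or True = True
(((D -> P) and M) nand not L) -> (U or D) = True -> True = True
So Statement 2 is true.

Statement 3: This is (U -> ((not P nor D) nor not L)) nand (M nand D).

not P = not False = True
not P nor D = True nor True = False
not L = not False = True
(not P nor D) nor not L = False nor True = False
U -> ((not P nor D) nor not L) = False -> False = True
M nand D = True nand True = False
(U -> ((not P nor D) nor not L)) nand (M nand D) = True nand False = True
Hence Statement 3 is true.

Count: 3.

3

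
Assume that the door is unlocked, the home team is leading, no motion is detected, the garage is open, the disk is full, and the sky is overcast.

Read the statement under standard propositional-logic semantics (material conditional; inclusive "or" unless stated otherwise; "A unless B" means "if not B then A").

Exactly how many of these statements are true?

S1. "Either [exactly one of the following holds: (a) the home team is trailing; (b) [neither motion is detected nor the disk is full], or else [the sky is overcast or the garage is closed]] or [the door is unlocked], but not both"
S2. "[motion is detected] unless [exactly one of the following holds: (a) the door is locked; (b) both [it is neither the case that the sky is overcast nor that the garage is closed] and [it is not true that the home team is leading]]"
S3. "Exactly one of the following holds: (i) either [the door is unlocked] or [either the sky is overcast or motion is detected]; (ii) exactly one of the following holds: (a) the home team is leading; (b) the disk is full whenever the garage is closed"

1

Let Q = "the home team is leading" (T), R = "motion is detected" (F), U = "the disk is full" (T), V = "the sky is overcast" (T), S = "the garage is closed" (F), P = "the door is locked" (F).

S1: Parsed as (~Q xor ((R nor U) | (V | S))) xor ~P

~Q = ~T = F
R nor U = F nor T = F
V | S = T | F = T
(R nor U) | (V | S) = F | T = T
~Q xor ((R nor U) | (V | S)) = F xor T = T
~P = ~F = T
(~Q xor ((R nor U) | (V | S))) xor ~P = T xor T = F
So S1 is false.

S2: In symbols: R | (P xor ((V nor S) & ~Q))

V nor S = T nor F = F
~Q = ~T = F
(V nor S) & ~Q = F & F = F
P xor ((V nor S) & ~Q) = F xor F = F
R | (P xor ((V nor S) & ~Q)) = F | F = F
Thus S2 is false.

S3: In symbols: (~P | (V | R)) xor (Q xor (S -> U))

~P = ~F = T
V | R = T | F = T
~P | (V | R) = T | T = T
S -> U = F -> T = T
Q xor (S -> U) = T xor T = F
(~P | (V | R)) xor (Q xor (S -> U)) = T xor F = T
Thus S3 is true.

1 of the 3 statements is true (S3).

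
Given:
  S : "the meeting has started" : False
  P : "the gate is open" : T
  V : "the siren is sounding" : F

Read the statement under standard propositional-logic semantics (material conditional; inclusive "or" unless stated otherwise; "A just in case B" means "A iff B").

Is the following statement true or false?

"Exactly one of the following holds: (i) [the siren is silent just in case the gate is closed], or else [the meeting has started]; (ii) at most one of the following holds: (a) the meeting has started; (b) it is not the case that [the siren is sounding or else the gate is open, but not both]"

true

Parsed as ((¬V ↔ ¬P) ∨ S) ⊕ (S ↑ ¬(V ⊕ P))

¬V = ¬F = T
¬P = ¬T = F
¬V ↔ ¬P = T ↔ F = F
(¬V ↔ ¬P) ∨ S = F ∨ F = F
V ⊕ P = F ⊕ T = T
¬(V ⊕ P) = ¬T = F
S ↑ ¬(V ⊕ P) = F ↑ F = T
((¬V ↔ ¬P) ∨ S) ⊕ (S ↑ ¬(V ⊕ P)) = F ⊕ T = T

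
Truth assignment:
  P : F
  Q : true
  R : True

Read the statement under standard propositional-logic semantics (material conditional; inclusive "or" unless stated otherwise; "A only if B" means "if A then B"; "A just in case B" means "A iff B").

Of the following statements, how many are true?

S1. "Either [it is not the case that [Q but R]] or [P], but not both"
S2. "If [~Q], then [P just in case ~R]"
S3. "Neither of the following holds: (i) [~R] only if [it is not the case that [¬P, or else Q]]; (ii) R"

S1: In symbols: ¬(Q ∧ R) ⊕ P

Q ∧ R = T ∧ T = T
¬(Q ∧ R) = ¬T = F
¬(Q ∧ R) ⊕ P = F ⊕ F = F
So S1 is false.

S2: Parsed as ¬Q → (P ↔ ¬R)

¬Q = ¬T = F
¬R = ¬T = F
P ↔ ¬R = F ↔ F = T
¬Q → (P ↔ ¬R) = F → T = T
Thus S2 is true.

S3: This is (¬R → ¬(¬P ∨ Q)) ↓ R.

¬R = ¬T = F
¬P = ¬F = T
¬P ∨ Q = T ∨ T = T
¬(¬P ∨ Q) = ¬T = F
¬R → ¬(¬P ∨ Q) = F → F = T
(¬R → ¬(¬P ∨ Q)) ↓ R = T ↓ T = F
Thus S3 is false.

True statements: 1.

1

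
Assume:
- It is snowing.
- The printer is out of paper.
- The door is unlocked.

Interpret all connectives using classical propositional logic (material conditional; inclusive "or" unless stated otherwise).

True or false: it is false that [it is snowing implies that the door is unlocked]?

Let D = "it is snowing" (True), H = "the door is locked" (False).
Formalization: not (D -> not H)

not H = not False = True
D -> not H = True -> True = True
not (D -> not H) = not True = False

False.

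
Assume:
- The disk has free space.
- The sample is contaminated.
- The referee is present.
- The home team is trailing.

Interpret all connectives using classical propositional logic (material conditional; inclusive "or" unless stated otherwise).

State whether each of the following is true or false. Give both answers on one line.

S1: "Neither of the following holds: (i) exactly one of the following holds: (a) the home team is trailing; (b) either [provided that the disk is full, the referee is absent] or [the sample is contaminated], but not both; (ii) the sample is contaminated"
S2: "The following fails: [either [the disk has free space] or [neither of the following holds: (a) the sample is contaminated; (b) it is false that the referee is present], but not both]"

S1 false, S2 false

Let R = "the home team is leading" (False), D = "the disk is full" (False), W = "the referee is present" (True), U = "the sample is contaminated" (True).

S1: This is (not R xor ((D -> not W) xor U)) nor U.

not R = not False = True
not W = not True = False
D -> not W = False -> False = True
(D -> not W) xor U = True xor True = False
not R xor ((D -> not W) xor U) = True xor False = True
(not R xor ((D -> not W) xor U)) nor U = True nor True = False
Thus S1 is false.

S2: In symbols: not (not D xor (U nor not W))

not D = not False = True
not W = not True = False
U nor not W = True nor False = False
not D xor (U nor not W) = True xor False = True
not (not D xor (U nor not W)) = not True = False
So S2 is false.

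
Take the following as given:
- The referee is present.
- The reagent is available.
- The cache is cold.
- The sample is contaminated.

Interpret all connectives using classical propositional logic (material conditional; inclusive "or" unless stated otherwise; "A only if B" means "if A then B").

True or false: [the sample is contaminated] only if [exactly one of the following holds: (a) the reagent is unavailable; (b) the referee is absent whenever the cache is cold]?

Let S = "the sample is contaminated" (T), Q = "the reagent is available" (T), R = "the cache is warm" (F), P = "the referee is present" (T).
Formalization: S → (¬Q ⊕ (¬R → ¬P))

¬Q = ¬T = F
¬R = ¬F = T
¬P = ¬T = F
¬R → ¬P = T → F = F
¬Q ⊕ (¬R → ¬P) = F ⊕ F = F
S → (¬Q ⊕ (¬R → ¬P)) = T → F = F

The statement is false.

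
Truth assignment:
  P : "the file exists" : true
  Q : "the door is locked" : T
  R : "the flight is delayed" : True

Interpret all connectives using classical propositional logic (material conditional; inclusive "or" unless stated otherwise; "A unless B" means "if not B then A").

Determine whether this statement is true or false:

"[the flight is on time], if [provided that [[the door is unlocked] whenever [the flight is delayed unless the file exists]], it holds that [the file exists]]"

false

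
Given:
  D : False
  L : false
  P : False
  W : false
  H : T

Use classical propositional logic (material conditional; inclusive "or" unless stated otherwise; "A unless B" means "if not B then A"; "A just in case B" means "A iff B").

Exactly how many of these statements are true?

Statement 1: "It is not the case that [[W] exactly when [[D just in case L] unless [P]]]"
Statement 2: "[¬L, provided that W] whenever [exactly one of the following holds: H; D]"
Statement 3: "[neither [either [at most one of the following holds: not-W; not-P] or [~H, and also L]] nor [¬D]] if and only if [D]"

3

Statement 1: Parsed as not (W iff ((D iff L) or P))

D iff L = False iff False = True
(D iff L) or P = True or False = True
W iff ((D iff L) or P) = False iff True = False
not (W iff ((D iff L) or P)) = not False = True
Thus Statement 1 is true.

Statement 2: Parsed as (H xor D) -> (W -> not L)

H xor D = True xor False = True
not L = not False = True
W -> not L = False -> True = True
(H xor D) -> (W -> not L) = True -> True = True
Thus Statement 2 is true.

Statement 3: Formalization: (((not W nand not P) or (not H and L)) nor not D) iff D

not W = not False = True
not P = not False = True
not W nand not P = True nand True = False
not H = not True = False
not H and L = False and False = False
(not W nand not P) or (not H and L) = False or False = False
not D = not False = True
((not W nand not P) or (not H and L)) nor not D = False nor True = False
(((not W nand not P) or (not H and L)) nor not D) iff D = False iff False = True
Thus Statement 3 is true.

3 of the 3 statements are true (Statement 1, Statement 2, Statement 3).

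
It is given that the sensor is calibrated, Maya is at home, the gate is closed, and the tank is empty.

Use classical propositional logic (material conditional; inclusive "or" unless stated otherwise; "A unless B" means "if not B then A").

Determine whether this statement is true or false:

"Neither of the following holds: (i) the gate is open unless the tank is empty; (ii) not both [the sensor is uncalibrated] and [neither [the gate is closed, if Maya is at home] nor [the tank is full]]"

False.

Let R = "the gate is open" (F), S = "the tank is full" (F), P = "the sensor is calibrated" (T), Q = "Maya is at home" (T).
In symbols: (R | ~S) nor (~P nand ((Q -> ~R) nor S))

~S = ~F = T
R | ~S = F | T = T
~P = ~T = F
~R = ~F = T
Q -> ~R = T -> T = T
(Q -> ~R) nor S = T nor F = F
~P nand ((Q -> ~R) nor S) = F nand F = T
(R | ~S) nor (~P nand ((Q -> ~R) nor S)) = T nor T = F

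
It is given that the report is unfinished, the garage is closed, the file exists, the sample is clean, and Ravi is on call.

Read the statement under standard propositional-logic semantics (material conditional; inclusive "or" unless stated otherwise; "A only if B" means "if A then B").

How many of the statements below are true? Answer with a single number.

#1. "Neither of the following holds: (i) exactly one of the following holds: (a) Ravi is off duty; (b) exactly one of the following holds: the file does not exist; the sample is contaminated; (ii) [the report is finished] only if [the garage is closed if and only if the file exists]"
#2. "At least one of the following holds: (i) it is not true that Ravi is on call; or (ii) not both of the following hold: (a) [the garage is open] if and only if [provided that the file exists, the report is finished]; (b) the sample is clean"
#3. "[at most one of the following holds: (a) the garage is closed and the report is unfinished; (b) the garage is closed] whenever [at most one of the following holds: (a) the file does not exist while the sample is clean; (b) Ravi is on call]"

0

Let N = "Ravi is on call" (T), K = "the file exists" (T), S = "the sample is contaminated" (F), V = "the report is finished" (F), G = "the garage is closed" (T).

#1: Parsed as (~N xor (~K xor S)) nor (V -> (G <-> K))

~N = ~T = F
~K = ~T = F
~K xor S = F xor F = F
~N xor (~K xor S) = F xor F = F
G <-> K = T <-> T = T
V -> (G <-> K) = F -> T = T
(~N xor (~K xor S)) nor (V -> (G <-> K)) = F nor T = F
Hence #1 is false.

#2: In symbols: ~N | ((~G <-> (K -> V)) nand ~S)

~N = ~T = F
~G = ~T = F
K -> V = T -> F = F
~G <-> (K -> V) = F <-> F = T
~S = ~F = T
(~G <-> (K -> V)) nand ~S = T nand T = F
~N | ((~G <-> (K -> V)) nand ~S) = F | F = F
So #2 is false.

#3: Formalization: ((~K & ~S) nand N) -> ((G & ~V) nand G)

~K = ~T = F
~S = ~F = T
~K & ~S = F & T = F
(~K & ~S) nand N = F nand T = T
~V = ~F = T
G & ~V = T & T = T
(G & ~V) nand G = T nand T = F
((~K & ~S) nand N) -> ((G & ~V) nand G) = T -> F = F
So #3 is false.

Count: 0.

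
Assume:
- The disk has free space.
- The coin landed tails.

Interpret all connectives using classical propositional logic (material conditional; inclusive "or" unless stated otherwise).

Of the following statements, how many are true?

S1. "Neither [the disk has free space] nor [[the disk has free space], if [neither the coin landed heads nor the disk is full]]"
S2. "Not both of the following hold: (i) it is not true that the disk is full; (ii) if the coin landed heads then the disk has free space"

0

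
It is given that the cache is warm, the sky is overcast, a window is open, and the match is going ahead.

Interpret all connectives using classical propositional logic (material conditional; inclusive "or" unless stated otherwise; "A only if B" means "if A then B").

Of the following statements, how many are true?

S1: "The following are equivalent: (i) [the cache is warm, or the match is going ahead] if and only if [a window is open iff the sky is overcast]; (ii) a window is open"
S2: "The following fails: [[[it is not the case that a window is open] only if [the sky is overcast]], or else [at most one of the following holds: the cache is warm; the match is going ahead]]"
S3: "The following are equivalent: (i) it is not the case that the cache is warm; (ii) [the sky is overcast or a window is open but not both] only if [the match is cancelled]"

Let P = "the cache is warm" (T), S = "the match is cancelled" (F), R = "a window is open" (T), Q = "the sky is overcast" (T).

S1: In symbols: ((P | ~S) <-> (R <-> Q)) <-> R

~S = ~F = T
P | ~S = T | T = T
R <-> Q = T <-> T = T
(P | ~S) <-> (R <-> Q) = T <-> T = T
((P | ~S) <-> (R <-> Q)) <-> R = T <-> T = T
So S1 is true.

S2: Formalization: ~((~R -> Q) | (P nand ~S))

~R = ~T = F
~R -> Q = F -> T = T
~S = ~F = T
P nand ~S = T nand T = F
(~R -> Q) | (P nand ~S) = T | F = T
~((~R -> Q) | (P nand ~S)) = ~T = F
So S2 is false.

S3: Parsed as ~P <-> ((Q xor R) -> S)

~P = ~T = F
Q xor R = T xor T = F
(Q xor R) -> S = F -> F = T
~P <-> ((Q xor R) -> S) = F <-> T = F
Thus S3 is false.

1 of the 3 statements is true.

1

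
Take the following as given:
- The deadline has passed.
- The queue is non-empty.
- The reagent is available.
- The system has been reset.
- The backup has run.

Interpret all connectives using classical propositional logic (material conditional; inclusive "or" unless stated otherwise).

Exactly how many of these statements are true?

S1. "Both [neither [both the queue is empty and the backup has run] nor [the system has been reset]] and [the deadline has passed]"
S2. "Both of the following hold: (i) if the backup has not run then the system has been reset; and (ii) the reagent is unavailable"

0

Let L = "the queue is empty" (False), P = "the backup has run" (True), R = "the system has been reset" (True), S = "the deadline has passed" (True), M = "the reagent is available" (True).

S1: In symbols: ((L and P) nor R) and S

L and P = False and True = False
(L and P) nor R = False nor True = False
((L and P) nor R) and S = False and True = False
So S1 is false.

S2: Parsed as (not P -> R) and not M

not P = not True = False
not P -> R = False -> True = True
not M = not True = False
(not P -> R) and not M = True and False = False
Hence S2 is false.

Count: 0.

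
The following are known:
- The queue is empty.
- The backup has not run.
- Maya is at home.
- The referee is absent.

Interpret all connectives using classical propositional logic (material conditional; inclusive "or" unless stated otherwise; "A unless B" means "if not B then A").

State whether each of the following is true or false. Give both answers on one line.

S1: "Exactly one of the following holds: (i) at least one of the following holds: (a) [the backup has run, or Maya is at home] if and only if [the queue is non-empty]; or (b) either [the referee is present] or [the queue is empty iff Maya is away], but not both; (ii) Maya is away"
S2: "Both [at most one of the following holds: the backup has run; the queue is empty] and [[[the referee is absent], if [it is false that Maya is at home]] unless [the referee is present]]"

S1 False / S2 True

Let L = "the backup has run" (False), M = "Maya is at home" (True), D = "the queue is empty" (True), G = "the referee is present" (False).

S1: This is (((L or M) iff not D) or (G xor (D iff not M))) xor not M.

L or M = False or True = True
not D = not True = False
(L or M) iff not D = True iff False = False
not M = not True = False
D iff not M = True iff False = False
G xor (D iff not M) = False xor False = False
((L or M) iff not D) or (G xor (D iff not M)) = False or False = False
not M = not True = False
(((L or M) iff not D) or (G xor (D iff not M))) xor not M = False xor False = False
Thus S1 is false.

S2: This is (L nand D) and ((not M -> not G) or G).

L nand D = False nand True = True
not M = not True = False
not G = not False = True
not M -> not G = False -> True = True
(not M -> not G) or G = True or False = True
(L nand D) and ((not M -> not G) or G) = True and True = True
Hence S2 is true.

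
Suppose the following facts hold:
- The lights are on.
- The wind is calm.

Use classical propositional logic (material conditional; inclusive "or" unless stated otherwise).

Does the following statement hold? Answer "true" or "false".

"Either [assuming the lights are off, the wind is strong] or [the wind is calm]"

True

Let R = "the lights are on" (T), U = "the wind is strong" (F).
Formalization: (~R -> U) | ~U

~R = ~T = F
~R -> U = F -> F = T
~U = ~F = T
(~R -> U) | ~U = T | T = T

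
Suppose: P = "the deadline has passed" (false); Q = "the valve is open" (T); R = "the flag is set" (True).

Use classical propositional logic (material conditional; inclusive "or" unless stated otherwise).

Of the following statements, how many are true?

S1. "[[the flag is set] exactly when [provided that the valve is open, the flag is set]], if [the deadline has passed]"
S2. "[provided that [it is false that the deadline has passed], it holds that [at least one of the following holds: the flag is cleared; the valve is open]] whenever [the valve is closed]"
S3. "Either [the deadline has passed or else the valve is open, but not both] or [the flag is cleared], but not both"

S1: In symbols: P -> (R iff (Q -> R))

Q -> R = True -> True = True
R iff (Q -> R) = True iff True = True
P -> (R iff (Q -> R)) = False -> True = True
So S1 is true.

S2: Formalization: not Q -> (not P -> (not R or Q))

not Q = not True = False
not P = not False = True
not R = not True = False
not R or Q = False or True = True
not P -> (not R or Q) = True -> True = True
not Q -> (not P -> (not R or Q)) = False -> True = True
Hence S2 is true.

S3: Parsed as (P xor Q) xor not R

P xor Q = False xor True = True
not R = not True = False
(P xor Q) xor not R = True xor False = True
So S3 is true.

3 of the 3 statements are true (S1, S2, S3).

3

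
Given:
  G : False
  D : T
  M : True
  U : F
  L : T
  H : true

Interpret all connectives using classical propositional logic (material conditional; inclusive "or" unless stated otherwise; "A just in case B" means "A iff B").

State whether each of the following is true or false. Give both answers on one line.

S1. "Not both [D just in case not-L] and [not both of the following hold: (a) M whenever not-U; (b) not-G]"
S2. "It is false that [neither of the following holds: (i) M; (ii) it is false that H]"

S1 T; S2 T

S1: Parsed as (D ↔ ¬L) ↑ ((¬U → M) ↑ ¬G)

¬L = ¬T = F
D ↔ ¬L = T ↔ F = F
¬U = ¬F = T
¬U → M = T → T = T
¬G = ¬F = T
(¬U → M) ↑ ¬G = T ↑ T = F
(D ↔ ¬L) ↑ ((¬U → M) ↑ ¬G) = F ↑ F = T
Hence S1 is true.

S2: This is ¬(M ↓ ¬H).

¬H = ¬T = F
M ↓ ¬H = T ↓ F = F
¬(M ↓ ¬H) = ¬F = T
Thus S2 is true.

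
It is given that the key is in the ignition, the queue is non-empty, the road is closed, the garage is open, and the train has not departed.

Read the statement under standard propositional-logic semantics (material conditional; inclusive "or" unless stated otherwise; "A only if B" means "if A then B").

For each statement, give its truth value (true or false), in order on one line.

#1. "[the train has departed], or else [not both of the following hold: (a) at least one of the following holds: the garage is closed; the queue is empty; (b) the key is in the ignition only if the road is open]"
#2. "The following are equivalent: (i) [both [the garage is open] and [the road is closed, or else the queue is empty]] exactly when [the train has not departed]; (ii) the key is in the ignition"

#1 true / #2 true

Let Q = "the train has departed" (False), V = "the garage is closed" (False), U = "the queue is empty" (False), N = "the key is in the ignition" (True), K = "the road is closed" (True).

#1: This is Q or ((V or U) nand (N -> not K)).

V or U = False or False = False
not K = not True = False
N -> not K = True -> False = False
(V or U) nand (N -> not K) = False nand False = True
Q or ((V or U) nand (N -> not K)) = False or True = True
So #1 is true.

#2: Parsed as ((not V and (K or U)) iff not Q) iff N

not V = not False = True
K or U = True or False = True
not V and (K or U) = True and True = True
not Q = not False = True
(not V and (K or U)) iff not Q = True iff True = True
((not V and (K or U)) iff not Q) iff N = True iff True = True
Thus #2 is true.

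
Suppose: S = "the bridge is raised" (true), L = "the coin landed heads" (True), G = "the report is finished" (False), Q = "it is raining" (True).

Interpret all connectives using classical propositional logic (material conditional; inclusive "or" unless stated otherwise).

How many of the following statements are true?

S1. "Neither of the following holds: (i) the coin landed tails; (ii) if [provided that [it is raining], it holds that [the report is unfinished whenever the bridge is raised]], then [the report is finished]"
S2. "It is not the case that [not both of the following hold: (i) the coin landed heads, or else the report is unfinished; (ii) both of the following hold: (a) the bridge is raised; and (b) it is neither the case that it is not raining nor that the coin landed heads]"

1

S1: Parsed as not L nor ((Q -> (S -> not G)) -> G)

not L = not True = False
not G = not False = True
S -> not G = True -> True = True
Q -> (S -> not G) = True -> True = True
(Q -> (S -> not G)) -> G = True -> False = False
not L nor ((Q -> (S -> not G)) -> G) = False nor False = True
So S1 is true.

S2: Formalization: not ((L or not G) nand (S and (not Q nor L)))

not G = not False = True
L or not G = True or True = True
not Q = not True = False
not Q nor L = False nor True = False
S and (not Q nor L) = True and False = False
(L or not G) nand (S and (not Q nor L)) = True nand False = True
not ((L or not G) nand (S and (not Q nor L))) = not True = False
So S2 is false.

Count: 1.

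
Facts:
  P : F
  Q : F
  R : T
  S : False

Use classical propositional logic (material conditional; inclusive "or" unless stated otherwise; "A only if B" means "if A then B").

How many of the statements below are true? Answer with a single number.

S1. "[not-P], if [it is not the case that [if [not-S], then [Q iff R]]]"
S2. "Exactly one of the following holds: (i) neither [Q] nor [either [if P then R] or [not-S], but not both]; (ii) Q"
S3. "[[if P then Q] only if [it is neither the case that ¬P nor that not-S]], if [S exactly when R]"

S1: Parsed as not (not S -> (Q iff R)) -> not P

not S = not False = True
Q iff R = False iff True = False
not S -> (Q iff R) = True -> False = False
not (not S -> (Q iff R)) = not False = True
not P = not False = True
not (not S -> (Q iff R)) -> not P = True -> True = True
Thus S1 is true.

S2: This is (Q nor ((P -> R) xor not S)) xor Q.

P -> R = False -> True = True
not S = not False = True
(P -> R) xor not S = True xor True = False
Q nor ((P -> R) xor not S) = False nor False = True
(Q nor ((P -> R) xor not S)) xor Q = True xor False = True
So S2 is true.

S3: In symbols: (S iff R) -> ((P -> Q) -> (not P nor not S))

S iff R = False iff True = False
P -> Q = False -> False = True
not P = not False = True
not S = not False = True
not P nor not S = True nor True = False
(P -> Q) -> (not P nor not S) = True -> False = False
(S iff R) -> ((P -> Q) -> (not P nor not S)) = False -> False = True
So S3 is true.

Count: 3.

3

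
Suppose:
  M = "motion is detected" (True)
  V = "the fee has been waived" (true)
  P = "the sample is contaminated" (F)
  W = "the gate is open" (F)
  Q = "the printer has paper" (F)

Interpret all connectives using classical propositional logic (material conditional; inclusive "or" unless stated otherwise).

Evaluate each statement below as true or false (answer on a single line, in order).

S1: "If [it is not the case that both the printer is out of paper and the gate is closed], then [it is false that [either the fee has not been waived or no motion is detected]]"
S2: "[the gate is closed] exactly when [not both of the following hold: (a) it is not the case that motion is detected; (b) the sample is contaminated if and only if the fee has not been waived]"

S1 T / S2 T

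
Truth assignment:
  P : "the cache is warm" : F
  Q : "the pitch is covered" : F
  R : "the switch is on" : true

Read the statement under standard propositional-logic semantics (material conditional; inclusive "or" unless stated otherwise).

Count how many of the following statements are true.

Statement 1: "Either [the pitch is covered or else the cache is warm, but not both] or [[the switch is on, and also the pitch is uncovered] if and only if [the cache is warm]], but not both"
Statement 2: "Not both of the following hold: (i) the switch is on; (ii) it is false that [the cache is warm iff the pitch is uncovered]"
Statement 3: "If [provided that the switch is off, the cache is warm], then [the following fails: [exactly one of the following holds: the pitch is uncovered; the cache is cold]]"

Statement 1: This is (Q xor P) xor ((R & ~Q) <-> P).

Q xor P = F xor F = F
~Q = ~F = T
R & ~Q = T & T = T
(R & ~Q) <-> P = T <-> F = F
(Q xor P) xor ((R & ~Q) <-> P) = F xor F = F
So Statement 1 is false.

Statement 2: This is R nand ~(P <-> ~Q).

~Q = ~F = T
P <-> ~Q = F <-> T = F
~(P <-> ~Q) = ~F = T
R nand ~(P <-> ~Q) = T nand T = F
Hence Statement 2 is false.

Statement 3: Parsed as (~R -> P) -> ~(~Q xor ~P)

~R = ~T = F
~R -> P = F -> F = T
~Q = ~F = T
~P = ~F = T
~Q xor ~P = T xor T = F
~(~Q xor ~P) = ~F = T
(~R -> P) -> ~(~Q xor ~P) = T -> T = T
So Statement 3 is true.

1 of the 3 statements is true.

1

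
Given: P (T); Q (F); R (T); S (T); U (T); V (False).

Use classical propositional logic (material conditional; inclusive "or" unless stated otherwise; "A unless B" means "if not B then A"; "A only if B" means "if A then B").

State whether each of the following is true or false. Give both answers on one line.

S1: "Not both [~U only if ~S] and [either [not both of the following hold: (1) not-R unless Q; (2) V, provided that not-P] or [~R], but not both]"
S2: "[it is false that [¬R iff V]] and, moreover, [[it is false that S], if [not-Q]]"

S1 false, S2 false

S1: In symbols: (not U -> not S) nand (((not R or Q) nand (not P -> V)) xor not R)

not U = not True = False
not S = not True = False
not U -> not S = False -> False = True
not R = not True = False
not R or Q = False or False = False
not P = not True = False
not P -> V = False -> False = True
(not R or Q) nand (not P -> V) = False nand True = True
not R = not True = False
((not R or Q) nand (not P -> V)) xor not R = True xor False = True
(not U -> not S) nand (((not R or Q) nand (not P -> V)) xor not R) = True nand True = False
So S1 is false.

S2: In symbols: not (not R iff V) and (not Q -> not S)

not R = not True = False
not R iff V = False iff False = True
not (not R iff V) = not True = False
not Q = not False = True
not S = not True = False
not Q -> not S = True -> False = False
not (not R iff V) and (not Q -> not S) = False and False = False
Thus S2 is false.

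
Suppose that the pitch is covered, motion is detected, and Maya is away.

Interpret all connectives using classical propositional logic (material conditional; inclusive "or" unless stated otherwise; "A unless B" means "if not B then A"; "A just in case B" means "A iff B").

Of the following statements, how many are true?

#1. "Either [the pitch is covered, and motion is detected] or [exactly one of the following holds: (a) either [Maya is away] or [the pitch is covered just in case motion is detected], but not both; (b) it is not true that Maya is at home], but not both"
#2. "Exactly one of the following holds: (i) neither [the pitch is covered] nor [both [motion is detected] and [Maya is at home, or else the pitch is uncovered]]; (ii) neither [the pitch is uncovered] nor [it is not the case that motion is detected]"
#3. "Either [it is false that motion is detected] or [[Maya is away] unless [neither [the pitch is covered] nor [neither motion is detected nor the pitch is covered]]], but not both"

2

Let G = "the pitch is covered" (True), V = "motion is detected" (True), M = "Maya is at home" (False).

#1: Formalization: (G and V) xor ((not M xor (G iff V)) xor not M)

G and V = True and True = True
not M = not False = True
G iff V = True iff True = True
not M xor (G iff V) = True xor True = False
not M = not False = True
(not M xor (G iff V)) xor not M = False xor True = True
(G and V) xor ((not M xor (G iff V)) xor not M) = True xor True = False
Thus #1 is false.

#2: Parsed as (G nor (V and (M or not G))) xor (not G nor not V)

not G = not True = False
M or not G = False or False = False
V and (M or not G) = True and False = False
G nor (V and (M or not G)) = True nor False = False
not G = not True = False
not V = not True = False
not G nor not V = False nor False = True
(G nor (V and (M or not G))) xor (not G nor not V) = False xor True = True
So #2 is true.

#3: Parsed as not V xor (not M or (G nor (V nor G)))

not V = not True = False
not M = not False = True
V nor G = True nor True = False
G nor (V nor G) = True nor False = False
not M or (G nor (V nor G)) = True or False = True
not V xor (not M or (G nor (V nor G))) = False xor True = True
So #3 is true.

Count: 2.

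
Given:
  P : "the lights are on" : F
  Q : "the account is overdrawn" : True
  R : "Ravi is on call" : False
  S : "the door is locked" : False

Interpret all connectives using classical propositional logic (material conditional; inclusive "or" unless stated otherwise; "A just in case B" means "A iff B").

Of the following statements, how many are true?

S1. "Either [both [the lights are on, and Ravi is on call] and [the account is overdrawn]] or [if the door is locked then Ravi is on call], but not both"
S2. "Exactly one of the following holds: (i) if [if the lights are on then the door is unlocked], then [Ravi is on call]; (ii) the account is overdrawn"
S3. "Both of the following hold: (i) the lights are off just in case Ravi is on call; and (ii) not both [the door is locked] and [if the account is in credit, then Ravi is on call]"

S1: In symbols: ((P ∧ R) ∧ Q) ⊕ (S → R)

P ∧ R = F ∧ F = F
(P ∧ R) ∧ Q = F ∧ T = F
S → R = F → F = T
((P ∧ R) ∧ Q) ⊕ (S → R) = F ⊕ T = T
Hence S1 is true.

S2: This is ((P → ¬S) → R) ⊕ Q.

¬S = ¬F = T
P → ¬S = F → T = T
(P → ¬S) → R = T → F = F
((P → ¬S) → R) ⊕ Q = F ⊕ T = T
So S2 is true.

S3: This is (¬P ↔ R) ∧ (S ↑ (¬Q → R)).

¬P = ¬F = T
¬P ↔ R = T ↔ F = F
¬Q = ¬T = F
¬Q → R = F → F = T
S ↑ (¬Q → R) = F ↑ T = T
(¬P ↔ R) ∧ (S ↑ (¬Q → R)) = F ∧ T = F
Hence S3 is false.

Count: 2.

2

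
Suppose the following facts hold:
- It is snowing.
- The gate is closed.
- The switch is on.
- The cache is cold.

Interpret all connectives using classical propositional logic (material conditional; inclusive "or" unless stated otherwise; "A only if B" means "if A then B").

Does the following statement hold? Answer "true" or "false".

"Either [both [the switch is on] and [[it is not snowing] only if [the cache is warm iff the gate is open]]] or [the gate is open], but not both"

True

Let G = "the switch is on" (T), L = "it is snowing" (T), V = "the cache is warm" (F), Q = "the gate is open" (F).
This is (G ∧ (¬L → (V ↔ Q))) ⊕ Q.

¬L = ¬T = F
V ↔ Q = F ↔ F = T
¬L → (V ↔ Q) = F → T = T
G ∧ (¬L → (V ↔ Q)) = T ∧ T = T
(G ∧ (¬L → (V ↔ Q))) ⊕ Q = T ⊕ F = T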